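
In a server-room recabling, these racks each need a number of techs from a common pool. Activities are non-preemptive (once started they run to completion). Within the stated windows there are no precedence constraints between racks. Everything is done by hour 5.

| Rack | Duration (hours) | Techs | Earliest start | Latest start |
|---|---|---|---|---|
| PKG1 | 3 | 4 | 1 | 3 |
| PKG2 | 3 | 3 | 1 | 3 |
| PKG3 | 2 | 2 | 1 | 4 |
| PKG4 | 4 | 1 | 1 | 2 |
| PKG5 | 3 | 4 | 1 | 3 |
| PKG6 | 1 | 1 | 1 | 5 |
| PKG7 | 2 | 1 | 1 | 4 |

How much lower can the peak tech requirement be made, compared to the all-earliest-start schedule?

Early-start peak: h1:16  h2:15  h3:12  h4:1  h5:0 ⇒ 16.
Leveled (PKG1@1, PKG2@1, PKG3@1, PKG4@1, PKG5@3, PKG6@1, PKG7@1): h1:12  h2:11  h3:12  h4:5  h5:4 ⇒ 12.
Reduction 16 − 12 = 4.

4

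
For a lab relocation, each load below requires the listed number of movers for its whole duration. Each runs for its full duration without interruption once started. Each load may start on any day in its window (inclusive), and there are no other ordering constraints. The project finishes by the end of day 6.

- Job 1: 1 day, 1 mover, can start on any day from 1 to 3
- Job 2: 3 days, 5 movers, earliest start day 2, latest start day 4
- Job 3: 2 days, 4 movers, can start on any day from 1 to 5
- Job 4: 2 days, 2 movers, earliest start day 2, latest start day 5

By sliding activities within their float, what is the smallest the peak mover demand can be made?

Early-start (Job 1@1, Job 2@2, Job 3@1, Job 4@2) gives peak 11: d1:5  d2:11  d3:7  d4:5  d5:0  d6:0.
Shift Job 3→5, Job 4→5.
Schedule Job 1@1, Job 2@2, Job 3@5, Job 4@5: d1:1  d2:5  d3:5  d4:5  d5:6  d6:6 — peak 6.

6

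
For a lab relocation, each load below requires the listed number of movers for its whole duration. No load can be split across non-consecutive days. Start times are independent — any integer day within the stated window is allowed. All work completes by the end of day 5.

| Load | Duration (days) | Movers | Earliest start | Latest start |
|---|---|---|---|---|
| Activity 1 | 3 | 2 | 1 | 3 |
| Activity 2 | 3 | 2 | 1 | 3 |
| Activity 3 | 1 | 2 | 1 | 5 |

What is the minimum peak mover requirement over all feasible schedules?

4

Early-start (Activity 1@1, Activity 2@1, Activity 3@1) gives peak 6: d1:6  d2:4  d3:4  d4:0  d5:0.
Shift Activity 3→4.
Schedule Activity 1@1, Activity 2@1, Activity 3@4: d1:4  d2:4  d3:4  d4:2  d5:0 — peak 4.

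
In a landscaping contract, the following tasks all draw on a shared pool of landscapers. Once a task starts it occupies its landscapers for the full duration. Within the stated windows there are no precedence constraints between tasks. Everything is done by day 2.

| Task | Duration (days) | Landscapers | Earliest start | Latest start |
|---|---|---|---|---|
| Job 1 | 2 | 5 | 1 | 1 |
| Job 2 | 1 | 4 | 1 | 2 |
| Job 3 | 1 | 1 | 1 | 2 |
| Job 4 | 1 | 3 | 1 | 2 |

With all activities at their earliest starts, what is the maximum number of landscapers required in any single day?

13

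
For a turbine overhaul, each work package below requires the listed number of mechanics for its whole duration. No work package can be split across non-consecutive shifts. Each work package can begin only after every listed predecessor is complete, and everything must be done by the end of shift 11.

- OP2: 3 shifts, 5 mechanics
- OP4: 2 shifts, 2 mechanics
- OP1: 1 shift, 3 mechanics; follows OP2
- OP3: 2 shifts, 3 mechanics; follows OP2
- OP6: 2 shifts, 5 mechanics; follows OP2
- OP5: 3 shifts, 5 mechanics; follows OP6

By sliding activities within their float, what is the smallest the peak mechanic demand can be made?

Early-start (OP2@1, OP4@1, OP1@4, OP3@4, OP6@4, OP5@6) gives peak 11: s1:7  s2:7  s3:5  s4:11  s5:8  s6:5  s7:5  s8:5  s9:0  s10:0  s11:0.
Shift OP4→4, OP3→5, OP6→7, OP5→9.
Schedule OP2@1, OP4@4, OP1@4, OP3@5, OP6@7, OP5@9: s1:5  s2:5  s3:5  s4:5  s5:5  s6:3  s7:5  s8:5  s9:5  s10:5  s11:5 — peak 5.
Total mechanic-shifts = 53 over 11 shifts ⇒ peak ≥ ⌈53/11⌉ = 5, so 5 is optimal.

5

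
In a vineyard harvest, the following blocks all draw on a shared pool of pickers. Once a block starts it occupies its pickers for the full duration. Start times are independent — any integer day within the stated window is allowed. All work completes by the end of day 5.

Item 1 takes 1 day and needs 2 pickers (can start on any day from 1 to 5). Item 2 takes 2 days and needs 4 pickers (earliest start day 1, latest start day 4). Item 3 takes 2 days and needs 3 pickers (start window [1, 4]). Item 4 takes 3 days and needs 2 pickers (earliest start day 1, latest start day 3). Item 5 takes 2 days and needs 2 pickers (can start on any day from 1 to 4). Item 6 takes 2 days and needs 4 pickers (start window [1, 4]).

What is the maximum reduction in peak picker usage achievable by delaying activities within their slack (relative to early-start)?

9

Early-start peak: d1:17  d2:15  d3:2  d4:0  d5:0 ⇒ 17.
Leveled (Item 1@1, Item 2@1, Item 3@2, Item 4@3, Item 5@3, Item 6@4): d1:6  d2:7  d3:7  d4:8  d5:6 ⇒ 8.
Reduction 17 − 8 = 9.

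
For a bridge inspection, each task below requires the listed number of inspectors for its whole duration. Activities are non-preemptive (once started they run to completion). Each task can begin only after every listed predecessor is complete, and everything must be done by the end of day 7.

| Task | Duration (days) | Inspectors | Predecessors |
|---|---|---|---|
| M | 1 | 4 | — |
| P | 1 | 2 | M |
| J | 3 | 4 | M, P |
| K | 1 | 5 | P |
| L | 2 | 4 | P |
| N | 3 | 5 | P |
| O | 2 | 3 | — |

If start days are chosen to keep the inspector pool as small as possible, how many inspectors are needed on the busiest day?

9

Early-start (M@1, P@2, J@3, K@3, L@3, N@3, O@1) gives peak 18: d1:7  d2:5  d3:18  d4:13  d5:9  d6:0  d7:0.
Shift L→6, N→4.
Schedule M@1, P@2, J@3, K@3, L@6, N@4, O@1: d1:7  d2:5  d3:9  d4:9  d5:9  d6:9  d7:4 — peak 9.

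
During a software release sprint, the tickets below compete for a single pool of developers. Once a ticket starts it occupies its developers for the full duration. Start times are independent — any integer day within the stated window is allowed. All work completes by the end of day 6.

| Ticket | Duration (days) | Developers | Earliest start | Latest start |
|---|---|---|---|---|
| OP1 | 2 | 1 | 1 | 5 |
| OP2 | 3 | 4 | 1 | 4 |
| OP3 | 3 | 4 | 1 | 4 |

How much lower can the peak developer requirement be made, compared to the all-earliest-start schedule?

4

Early-start peak: d1:9  d2:9  d3:8  d4:0  d5:0  d6:0 ⇒ 9.
Leveled (OP1@1, OP2@1, OP3@4): d1:5  d2:5  d3:4  d4:4  d5:4  d6:4 ⇒ 5.
Reduction 9 − 5 = 4.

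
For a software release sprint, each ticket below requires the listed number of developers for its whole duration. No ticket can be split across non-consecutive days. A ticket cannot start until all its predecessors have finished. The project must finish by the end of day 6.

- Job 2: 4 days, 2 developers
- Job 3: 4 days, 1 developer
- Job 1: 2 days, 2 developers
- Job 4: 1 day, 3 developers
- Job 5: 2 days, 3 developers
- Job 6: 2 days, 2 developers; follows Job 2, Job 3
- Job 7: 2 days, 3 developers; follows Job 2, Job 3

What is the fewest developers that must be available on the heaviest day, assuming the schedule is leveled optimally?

Early-start (Job 2@1, Job 3@1, Job 1@1, Job 4@1, Job 5@1, Job 6@5, Job 7@5) gives peak 11: d1:11  d2:8  d3:3  d4:3  d5:5  d6:5.
Shift Job 1→4, Job 5→2.
Schedule Job 2@1, Job 3@1, Job 1@4, Job 4@1, Job 5@2, Job 6@5, Job 7@5: d1:6  d2:6  d3:6  d4:5  d5:7  d6:5 — peak 7.

7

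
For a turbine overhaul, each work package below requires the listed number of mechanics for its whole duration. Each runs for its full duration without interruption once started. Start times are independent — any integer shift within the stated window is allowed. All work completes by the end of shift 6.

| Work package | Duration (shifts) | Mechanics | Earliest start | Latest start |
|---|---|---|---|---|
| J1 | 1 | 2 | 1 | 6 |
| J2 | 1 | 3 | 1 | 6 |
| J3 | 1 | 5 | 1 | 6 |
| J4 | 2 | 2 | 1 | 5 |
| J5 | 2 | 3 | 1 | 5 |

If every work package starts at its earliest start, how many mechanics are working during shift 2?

At early start, shift 2 has: J4, J5.
Demand: 2 + 3 = 5.

5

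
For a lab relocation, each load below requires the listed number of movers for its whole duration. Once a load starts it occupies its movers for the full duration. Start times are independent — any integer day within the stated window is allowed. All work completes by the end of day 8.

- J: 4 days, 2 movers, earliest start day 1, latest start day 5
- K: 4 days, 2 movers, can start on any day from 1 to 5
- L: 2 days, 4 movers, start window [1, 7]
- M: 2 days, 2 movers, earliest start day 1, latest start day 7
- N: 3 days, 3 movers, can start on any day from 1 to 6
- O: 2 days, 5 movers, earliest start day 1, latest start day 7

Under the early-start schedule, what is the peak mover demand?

18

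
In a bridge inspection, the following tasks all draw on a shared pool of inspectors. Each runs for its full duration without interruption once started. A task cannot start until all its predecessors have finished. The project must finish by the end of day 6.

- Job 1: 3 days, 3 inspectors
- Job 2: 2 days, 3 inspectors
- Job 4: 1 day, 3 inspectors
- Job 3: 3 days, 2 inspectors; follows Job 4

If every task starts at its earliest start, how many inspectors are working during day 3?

5

At early start, day 3 has: Job 1, Job 3.
Demand: 3 + 2 = 5.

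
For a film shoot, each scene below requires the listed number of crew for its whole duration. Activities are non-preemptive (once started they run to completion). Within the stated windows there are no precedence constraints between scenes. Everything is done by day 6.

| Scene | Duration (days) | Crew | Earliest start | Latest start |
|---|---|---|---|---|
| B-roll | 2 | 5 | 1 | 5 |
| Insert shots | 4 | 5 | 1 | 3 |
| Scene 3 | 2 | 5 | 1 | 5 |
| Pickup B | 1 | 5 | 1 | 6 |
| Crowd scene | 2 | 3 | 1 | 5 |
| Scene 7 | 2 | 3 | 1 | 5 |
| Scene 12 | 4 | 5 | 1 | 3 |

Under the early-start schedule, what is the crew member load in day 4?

At early start, day 4 has: Insert shots, Scene 12.
Demand: 5 + 5 = 10.

10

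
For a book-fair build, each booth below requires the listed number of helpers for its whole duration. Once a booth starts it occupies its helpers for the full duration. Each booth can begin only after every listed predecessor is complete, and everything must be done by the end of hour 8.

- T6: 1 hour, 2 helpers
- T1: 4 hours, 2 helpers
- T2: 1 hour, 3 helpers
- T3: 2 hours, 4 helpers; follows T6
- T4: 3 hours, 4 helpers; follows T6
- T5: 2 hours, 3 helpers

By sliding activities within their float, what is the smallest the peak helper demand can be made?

Early-start (T6@1, T1@1, T2@1, T3@2, T4@2, T5@1) gives peak 13: h1:10  h2:13  h3:10  h4:6  h5:0  h6:0  h7:0  h8:0.
Shift T2→5, T4→6, T5→4.
Schedule T6@1, T1@1, T2@5, T3@2, T4@6, T5@4: h1:4  h2:6  h3:6  h4:5  h5:6  h6:4  h7:4  h8:4 — peak 6.

6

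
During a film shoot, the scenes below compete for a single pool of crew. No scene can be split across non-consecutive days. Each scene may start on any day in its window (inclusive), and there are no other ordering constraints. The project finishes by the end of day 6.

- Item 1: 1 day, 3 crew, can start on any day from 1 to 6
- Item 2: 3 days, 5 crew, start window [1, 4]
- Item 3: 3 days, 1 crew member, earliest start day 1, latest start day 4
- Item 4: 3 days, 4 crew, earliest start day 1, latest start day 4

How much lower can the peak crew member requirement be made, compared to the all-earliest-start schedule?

6

Early-start peak: d1:13  d2:10  d3:10  d4:0  d5:0  d6:0 ⇒ 13.
Leveled (Item 1@1, Item 2@4, Item 3@2, Item 4@1): d1:7  d2:5  d3:5  d4:6  d5:5  d6:5 ⇒ 7.
Reduction 13 − 7 = 6.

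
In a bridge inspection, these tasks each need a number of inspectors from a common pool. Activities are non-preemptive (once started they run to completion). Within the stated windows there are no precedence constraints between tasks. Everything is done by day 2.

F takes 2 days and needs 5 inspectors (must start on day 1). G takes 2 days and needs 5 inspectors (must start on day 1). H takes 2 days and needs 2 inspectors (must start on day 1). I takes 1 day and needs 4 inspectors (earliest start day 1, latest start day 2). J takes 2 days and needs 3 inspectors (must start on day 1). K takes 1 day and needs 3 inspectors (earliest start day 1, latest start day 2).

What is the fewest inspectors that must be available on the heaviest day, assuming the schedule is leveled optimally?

Early-start (F@1, G@1, H@1, I@1, J@1, K@1) gives peak 22: d1:22  d2:15.
Shift K→2.
Schedule F@1, G@1, H@1, I@1, J@1, K@2: d1:19  d2:18 — peak 19.
Total inspector-days = 37 over 2 days ⇒ peak ≥ ⌈37/2⌉ = 19, so 19 is optimal.

19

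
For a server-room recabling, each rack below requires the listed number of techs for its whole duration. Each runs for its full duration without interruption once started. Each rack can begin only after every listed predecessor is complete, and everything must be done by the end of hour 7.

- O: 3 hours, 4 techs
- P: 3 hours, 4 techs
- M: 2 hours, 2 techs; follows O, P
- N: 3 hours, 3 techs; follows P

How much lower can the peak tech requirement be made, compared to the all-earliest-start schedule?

0

Early-start peak: h1:8  h2:8  h3:8  h4:5  h5:5  h6:3  h7:0 ⇒ 8.
Leveled (O@1, P@1, M@4, N@4): h1:8  h2:8  h3:8  h4:5  h5:5  h6:3  h7:0 ⇒ 8.
Reduction 8 − 8 = 0.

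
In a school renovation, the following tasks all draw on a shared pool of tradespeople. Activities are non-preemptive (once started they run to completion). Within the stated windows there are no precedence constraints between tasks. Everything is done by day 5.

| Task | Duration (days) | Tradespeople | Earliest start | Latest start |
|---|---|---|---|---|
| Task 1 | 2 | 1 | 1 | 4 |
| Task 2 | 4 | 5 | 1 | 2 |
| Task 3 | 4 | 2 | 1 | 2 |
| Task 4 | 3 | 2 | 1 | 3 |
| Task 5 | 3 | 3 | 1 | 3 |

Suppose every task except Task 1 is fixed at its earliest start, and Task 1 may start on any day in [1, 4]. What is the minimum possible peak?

Task 1@1: d1:13  d2:13  d3:12  d4:7  d5:0 → peak 13
Task 1@2: d1:12  d2:13  d3:13  d4:7  d5:0 → peak 13
Task 1@3: d1:12  d2:12  d3:13  d4:8  d5:0 → peak 13
Task 1@4: d1:12  d2:12  d3:12  d4:8  d5:1 → peak 12
Best is Task 1@4, peak 12.

12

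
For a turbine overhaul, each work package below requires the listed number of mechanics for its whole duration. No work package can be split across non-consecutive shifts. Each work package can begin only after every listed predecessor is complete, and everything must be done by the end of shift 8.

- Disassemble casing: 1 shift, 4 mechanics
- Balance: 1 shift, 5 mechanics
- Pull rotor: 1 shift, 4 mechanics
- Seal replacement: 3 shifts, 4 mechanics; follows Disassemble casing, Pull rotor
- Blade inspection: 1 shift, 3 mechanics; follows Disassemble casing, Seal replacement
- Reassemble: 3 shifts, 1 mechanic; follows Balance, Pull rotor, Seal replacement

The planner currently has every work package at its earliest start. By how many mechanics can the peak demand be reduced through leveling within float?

5

Early-start peak: s1:13  s2:4  s3:4  s4:4  s5:4  s6:1  s7:1  s8:0 ⇒ 13.
Leveled (Disassemble casing@1, Balance@2, Pull rotor@1, Seal replacement@3, Blade inspection@6, Reassemble@6): s1:8  s2:5  s3:4  s4:4  s5:4  s6:4  s7:1  s8:1 ⇒ 8.
Reduction 13 − 8 = 5.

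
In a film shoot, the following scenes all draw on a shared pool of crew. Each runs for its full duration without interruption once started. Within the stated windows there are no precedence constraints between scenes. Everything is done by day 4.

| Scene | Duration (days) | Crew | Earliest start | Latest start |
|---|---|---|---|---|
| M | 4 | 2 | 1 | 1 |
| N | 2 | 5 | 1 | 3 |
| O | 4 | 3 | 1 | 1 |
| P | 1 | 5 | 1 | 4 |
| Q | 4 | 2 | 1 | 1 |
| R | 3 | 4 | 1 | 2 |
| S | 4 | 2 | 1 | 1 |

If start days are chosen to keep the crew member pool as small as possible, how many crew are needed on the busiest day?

18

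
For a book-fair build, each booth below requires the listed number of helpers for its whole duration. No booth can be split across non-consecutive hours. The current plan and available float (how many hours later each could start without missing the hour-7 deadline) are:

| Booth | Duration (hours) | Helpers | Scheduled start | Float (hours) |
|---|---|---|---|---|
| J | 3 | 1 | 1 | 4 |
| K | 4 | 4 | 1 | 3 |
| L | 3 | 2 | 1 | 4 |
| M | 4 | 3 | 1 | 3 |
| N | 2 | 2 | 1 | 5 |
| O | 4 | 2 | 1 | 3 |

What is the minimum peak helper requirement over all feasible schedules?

Early-start (J@1, K@1, L@1, M@1, N@1, O@1) gives peak 14: h1:14  h2:14  h3:12  h4:9  h5:0  h6:0  h7:0.
Shift M→4, O→3.
Schedule J@1, K@1, L@1, M@4, N@1, O@3: h1:9  h2:9  h3:9  h4:9  h5:5  h6:5  h7:3 — peak 9.

9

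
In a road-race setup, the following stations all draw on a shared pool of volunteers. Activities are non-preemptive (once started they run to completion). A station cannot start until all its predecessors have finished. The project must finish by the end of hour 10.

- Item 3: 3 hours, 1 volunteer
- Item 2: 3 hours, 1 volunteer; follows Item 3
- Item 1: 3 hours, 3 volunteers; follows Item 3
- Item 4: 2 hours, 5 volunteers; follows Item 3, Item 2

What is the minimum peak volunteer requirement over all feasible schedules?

Schedule Item 3@1, Item 2@4, Item 1@4, Item 4@7: h1:1  h2:1  h3:1  h4:4  h5:4  h6:4  h7:5  h8:5  h9:0  h10:0 — peak 5.

5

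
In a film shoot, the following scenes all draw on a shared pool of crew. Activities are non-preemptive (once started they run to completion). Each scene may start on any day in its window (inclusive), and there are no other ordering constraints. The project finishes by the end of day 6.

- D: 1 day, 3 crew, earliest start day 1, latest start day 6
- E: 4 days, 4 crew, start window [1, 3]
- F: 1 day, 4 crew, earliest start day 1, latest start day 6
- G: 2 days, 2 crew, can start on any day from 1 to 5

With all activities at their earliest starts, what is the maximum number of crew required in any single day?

Early-start schedule: D@1, E@1, F@1, G@1.
Load per day: day 1: 13, day 2: 6, day 3: 4, day 4: 4, day 5: 0, day 6: 0.
Peak is 13.

13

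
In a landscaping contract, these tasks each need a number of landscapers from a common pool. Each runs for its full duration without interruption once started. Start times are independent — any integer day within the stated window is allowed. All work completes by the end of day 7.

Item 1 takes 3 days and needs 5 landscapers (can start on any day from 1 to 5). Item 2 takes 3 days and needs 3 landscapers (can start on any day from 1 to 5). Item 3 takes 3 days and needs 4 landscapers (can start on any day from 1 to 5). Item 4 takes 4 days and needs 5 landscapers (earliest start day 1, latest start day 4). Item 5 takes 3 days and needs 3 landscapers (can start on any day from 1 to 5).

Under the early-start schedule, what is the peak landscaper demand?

20

Early-start schedule: Item 1@1, Item 2@1, Item 3@1, Item 4@1, Item 5@1.
Load per day: day 1: 20, day 2: 20, day 3: 20, day 4: 5, day 5: 0, day 6: 0, day 7: 0.
Peak is 20.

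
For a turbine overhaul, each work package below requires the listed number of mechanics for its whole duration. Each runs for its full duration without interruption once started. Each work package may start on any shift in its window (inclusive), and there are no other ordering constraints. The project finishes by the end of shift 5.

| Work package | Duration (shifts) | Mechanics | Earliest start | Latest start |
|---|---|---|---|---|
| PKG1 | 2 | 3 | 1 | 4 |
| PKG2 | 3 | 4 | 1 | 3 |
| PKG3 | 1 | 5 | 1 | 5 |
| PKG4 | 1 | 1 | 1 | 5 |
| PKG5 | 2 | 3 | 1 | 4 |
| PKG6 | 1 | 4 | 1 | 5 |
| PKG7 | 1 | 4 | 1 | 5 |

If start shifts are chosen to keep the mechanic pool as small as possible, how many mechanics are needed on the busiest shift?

Early-start (PKG1@1, PKG2@1, PKG3@1, PKG4@1, PKG5@1, PKG6@1, PKG7@1) gives peak 24: s1:24  s2:10  s3:4  s4:0  s5:0.
Shift PKG3→4, PKG5→3, PKG6→5, PKG7→5.
Schedule PKG1@1, PKG2@1, PKG3@4, PKG4@1, PKG5@3, PKG6@5, PKG7@5: s1:8  s2:7  s3:7  s4:8  s5:8 — peak 8.
Total mechanic-shifts = 38 over 5 shifts ⇒ peak ≥ ⌈38/5⌉ = 8, so 8 is optimal.

8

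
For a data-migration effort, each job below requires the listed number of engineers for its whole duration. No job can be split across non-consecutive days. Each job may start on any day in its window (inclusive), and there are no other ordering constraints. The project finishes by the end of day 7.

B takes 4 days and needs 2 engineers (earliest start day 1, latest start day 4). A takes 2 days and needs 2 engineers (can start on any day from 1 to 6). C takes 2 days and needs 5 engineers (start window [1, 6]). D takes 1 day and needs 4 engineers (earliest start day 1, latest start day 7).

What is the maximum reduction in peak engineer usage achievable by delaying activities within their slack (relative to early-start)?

8

Early-start peak: d1:13  d2:9  d3:2  d4:2  d5:0  d6:0  d7:0 ⇒ 13.
Leveled (B@1, A@1, C@5, D@7): d1:4  d2:4  d3:2  d4:2  d5:5  d6:5  d7:4 ⇒ 5.
Reduction 13 − 5 = 8.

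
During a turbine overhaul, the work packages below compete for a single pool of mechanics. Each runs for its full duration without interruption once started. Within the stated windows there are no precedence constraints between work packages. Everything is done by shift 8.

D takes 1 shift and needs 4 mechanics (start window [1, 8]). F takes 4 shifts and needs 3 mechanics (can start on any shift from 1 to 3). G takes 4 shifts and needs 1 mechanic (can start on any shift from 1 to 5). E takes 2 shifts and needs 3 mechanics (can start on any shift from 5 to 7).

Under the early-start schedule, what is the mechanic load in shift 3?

At early start, shift 3 has: F, G.
Demand: 3 + 1 = 4.

4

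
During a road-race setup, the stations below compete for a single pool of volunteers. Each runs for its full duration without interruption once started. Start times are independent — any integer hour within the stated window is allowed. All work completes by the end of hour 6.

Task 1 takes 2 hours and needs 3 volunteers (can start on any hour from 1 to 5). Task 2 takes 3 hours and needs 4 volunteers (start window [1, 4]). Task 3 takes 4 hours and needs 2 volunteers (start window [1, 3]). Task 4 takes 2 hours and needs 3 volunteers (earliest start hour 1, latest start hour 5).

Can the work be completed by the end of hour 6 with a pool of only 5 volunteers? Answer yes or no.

Total volunteer-hours = 32; over 6 hours the average is 32/6 > 5, so some hour must exceed 5.

no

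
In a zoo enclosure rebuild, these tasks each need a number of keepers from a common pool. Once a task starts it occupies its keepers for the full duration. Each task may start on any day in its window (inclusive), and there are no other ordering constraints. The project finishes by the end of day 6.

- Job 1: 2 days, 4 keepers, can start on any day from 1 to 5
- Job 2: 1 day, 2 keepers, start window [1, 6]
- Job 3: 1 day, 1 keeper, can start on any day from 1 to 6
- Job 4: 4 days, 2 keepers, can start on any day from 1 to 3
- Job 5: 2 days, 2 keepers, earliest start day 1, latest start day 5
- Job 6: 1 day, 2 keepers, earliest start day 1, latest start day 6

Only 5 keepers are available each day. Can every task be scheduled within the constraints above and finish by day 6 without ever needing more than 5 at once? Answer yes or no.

yes

Schedule Job 1@1, Job 2@3, Job 3@1, Job 4@3, Job 5@4, Job 6@6: d1:5  d2:4  d3:4  d4:4  d5:4  d6:4 — peak 5 ≤ 5.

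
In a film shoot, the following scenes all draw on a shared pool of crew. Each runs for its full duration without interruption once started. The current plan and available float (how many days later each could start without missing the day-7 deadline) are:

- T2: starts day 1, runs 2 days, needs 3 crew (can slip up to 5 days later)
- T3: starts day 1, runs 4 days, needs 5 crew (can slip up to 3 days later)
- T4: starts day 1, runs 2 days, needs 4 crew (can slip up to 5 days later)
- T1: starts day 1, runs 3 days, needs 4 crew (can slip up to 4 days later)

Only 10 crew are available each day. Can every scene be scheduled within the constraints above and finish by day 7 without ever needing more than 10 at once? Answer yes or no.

yes

Schedule T2@1, T3@1, T4@5, T1@5: d1:8  d2:8  d3:5  d4:5  d5:8  d6:8  d7:4 — peak 8 ≤ 10.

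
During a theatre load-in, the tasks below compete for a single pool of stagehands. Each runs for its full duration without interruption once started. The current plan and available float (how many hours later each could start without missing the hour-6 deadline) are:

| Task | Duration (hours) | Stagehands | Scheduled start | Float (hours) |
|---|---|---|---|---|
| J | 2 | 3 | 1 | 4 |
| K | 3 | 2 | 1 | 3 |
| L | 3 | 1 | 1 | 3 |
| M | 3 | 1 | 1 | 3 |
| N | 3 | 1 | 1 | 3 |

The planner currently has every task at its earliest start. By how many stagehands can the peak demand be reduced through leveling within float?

4

Early-start peak: h1:8  h2:8  h3:5  h4:0  h5:0  h6:0 ⇒ 8.
Leveled (J@1, K@3, L@1, M@3, N@4): h1:4  h2:4  h3:4  h4:4  h5:4  h6:1 ⇒ 4.
Reduction 8 − 4 = 4.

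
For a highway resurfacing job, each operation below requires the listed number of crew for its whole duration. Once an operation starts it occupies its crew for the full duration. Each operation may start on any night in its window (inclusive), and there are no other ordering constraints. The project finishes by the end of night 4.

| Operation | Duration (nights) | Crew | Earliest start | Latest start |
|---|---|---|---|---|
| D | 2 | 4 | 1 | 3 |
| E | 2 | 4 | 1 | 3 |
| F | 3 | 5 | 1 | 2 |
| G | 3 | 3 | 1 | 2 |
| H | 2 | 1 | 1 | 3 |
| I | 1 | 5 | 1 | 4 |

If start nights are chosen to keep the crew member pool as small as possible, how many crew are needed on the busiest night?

13

Early-start (D@1, E@1, F@1, G@1, H@1, I@1) gives peak 22: n1:22  n2:17  n3:8  n4:0.
Shift E→3, I→4.
Schedule D@1, E@3, F@1, G@1, H@1, I@4: n1:13  n2:13  n3:12  n4:9 — peak 13.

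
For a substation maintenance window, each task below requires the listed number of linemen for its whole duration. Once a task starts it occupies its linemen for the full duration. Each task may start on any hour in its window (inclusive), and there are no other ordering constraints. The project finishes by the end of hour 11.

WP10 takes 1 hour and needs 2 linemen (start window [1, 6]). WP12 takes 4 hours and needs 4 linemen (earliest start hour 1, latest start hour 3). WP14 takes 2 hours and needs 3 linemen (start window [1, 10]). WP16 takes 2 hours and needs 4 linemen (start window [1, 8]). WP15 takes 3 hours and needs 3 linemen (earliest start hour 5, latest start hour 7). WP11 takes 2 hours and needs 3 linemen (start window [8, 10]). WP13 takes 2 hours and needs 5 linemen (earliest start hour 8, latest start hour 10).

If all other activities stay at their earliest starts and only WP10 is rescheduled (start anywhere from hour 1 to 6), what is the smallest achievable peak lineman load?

11

WP10@1: h1:13  h2:11  h3:4  h4:4  h5:3  h6:3  h7:3  h8:8  h9:8  h10:0  h11:0 → peak 13
WP10@2: h1:11  h2:13  h3:4  h4:4  h5:3  h6:3  h7:3  h8:8  h9:8  h10:0  h11:0 → peak 13
WP10@3: h1:11  h2:11  h3:6  h4:4  h5:3  h6:3  h7:3  h8:8  h9:8  h10:0  h11:0 → peak 11
WP10@4: h1:11  h2:11  h3:4  h4:6  h5:3  h6:3  h7:3  h8:8  h9:8  h10:0  h11:0 → peak 11
WP10@5: h1:11  h2:11  h3:4  h4:4  h5:5  h6:3  h7:3  h8:8  h9:8  h10:0  h11:0 → peak 11
WP10@6: h1:11  h2:11  h3:4  h4:4  h5:3  h6:5  h7:3  h8:8  h9:8  h10:0  h11:0 → peak 11
Best is WP10@3, peak 11.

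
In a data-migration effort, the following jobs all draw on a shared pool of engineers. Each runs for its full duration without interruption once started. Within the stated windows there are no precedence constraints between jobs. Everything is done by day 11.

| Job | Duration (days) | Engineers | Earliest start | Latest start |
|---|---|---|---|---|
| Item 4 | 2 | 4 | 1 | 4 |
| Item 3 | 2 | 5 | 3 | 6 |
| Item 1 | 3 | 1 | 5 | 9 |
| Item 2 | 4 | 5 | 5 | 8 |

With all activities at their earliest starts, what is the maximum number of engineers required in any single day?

Early-start schedule: Item 4@1, Item 3@3, Item 1@5, Item 2@5.
Load per day: day 1: 4, day 2: 4, day 3: 5, day 4: 5, day 5: 6, day 6: 6, day 7: 6, day 8: 5, day 9: 0, day 10: 0, day 11: 0.
Peak is 6.

6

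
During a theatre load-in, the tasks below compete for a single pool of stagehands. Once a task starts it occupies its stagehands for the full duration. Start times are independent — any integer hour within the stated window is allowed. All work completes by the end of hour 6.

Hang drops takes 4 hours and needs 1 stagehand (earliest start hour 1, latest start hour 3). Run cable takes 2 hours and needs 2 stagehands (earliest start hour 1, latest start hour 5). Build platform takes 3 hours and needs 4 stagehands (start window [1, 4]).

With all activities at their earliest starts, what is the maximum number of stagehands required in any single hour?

Early-start schedule: Hang drops@1, Run cable@1, Build platform@1.
Load per hour: hour 1: 7, hour 2: 7, hour 3: 5, hour 4: 1, hour 5: 0, hour 6: 0.
Peak is 7.

7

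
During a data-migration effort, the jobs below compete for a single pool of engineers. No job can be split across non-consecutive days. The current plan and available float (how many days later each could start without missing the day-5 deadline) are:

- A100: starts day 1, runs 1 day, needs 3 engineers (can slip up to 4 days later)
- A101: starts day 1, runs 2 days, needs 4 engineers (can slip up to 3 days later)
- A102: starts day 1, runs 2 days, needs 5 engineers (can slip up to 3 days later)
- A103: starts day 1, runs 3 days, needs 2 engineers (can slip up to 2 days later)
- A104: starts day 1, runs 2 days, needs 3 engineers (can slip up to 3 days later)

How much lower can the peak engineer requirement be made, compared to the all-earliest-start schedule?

Early-start peak: d1:17  d2:14  d3:2  d4:0  d5:0 ⇒ 17.
Leveled (A100@1, A101@1, A102@4, A103@3, A104@2): d1:7  d2:7  d3:5  d4:7  d5:7 ⇒ 7.
Reduction 17 − 7 = 10.

10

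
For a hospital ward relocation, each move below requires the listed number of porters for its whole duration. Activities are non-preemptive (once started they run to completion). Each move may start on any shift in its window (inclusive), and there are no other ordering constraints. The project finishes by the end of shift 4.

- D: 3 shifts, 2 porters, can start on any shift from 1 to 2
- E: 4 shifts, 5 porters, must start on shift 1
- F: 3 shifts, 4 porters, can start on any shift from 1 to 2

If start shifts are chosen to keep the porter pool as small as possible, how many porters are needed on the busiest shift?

Schedule D@1, E@1, F@1: s1:11  s2:11  s3:11  s4:5 — peak 11.
No arrangement of the 4 feasible schedules does better.

11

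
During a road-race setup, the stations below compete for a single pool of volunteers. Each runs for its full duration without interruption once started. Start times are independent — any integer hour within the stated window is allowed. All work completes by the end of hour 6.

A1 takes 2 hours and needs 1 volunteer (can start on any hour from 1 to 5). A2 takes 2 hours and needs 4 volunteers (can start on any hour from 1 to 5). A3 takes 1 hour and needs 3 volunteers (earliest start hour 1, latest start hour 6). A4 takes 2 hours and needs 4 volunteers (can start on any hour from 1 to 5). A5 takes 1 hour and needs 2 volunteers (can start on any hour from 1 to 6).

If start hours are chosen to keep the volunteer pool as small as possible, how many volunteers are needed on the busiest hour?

Early-start (A1@1, A2@1, A3@1, A4@1, A5@1) gives peak 14: h1:14  h2:9  h3:0  h4:0  h5:0  h6:0.
Shift A2→3, A4→5, A5→2.
Schedule A1@1, A2@3, A3@1, A4@5, A5@2: h1:4  h2:3  h3:4  h4:4  h5:4  h6:4 — peak 4.
Total volunteer-hours = 23 over 6 hours ⇒ peak ≥ ⌈23/6⌉ = 4, so 4 is optimal.

4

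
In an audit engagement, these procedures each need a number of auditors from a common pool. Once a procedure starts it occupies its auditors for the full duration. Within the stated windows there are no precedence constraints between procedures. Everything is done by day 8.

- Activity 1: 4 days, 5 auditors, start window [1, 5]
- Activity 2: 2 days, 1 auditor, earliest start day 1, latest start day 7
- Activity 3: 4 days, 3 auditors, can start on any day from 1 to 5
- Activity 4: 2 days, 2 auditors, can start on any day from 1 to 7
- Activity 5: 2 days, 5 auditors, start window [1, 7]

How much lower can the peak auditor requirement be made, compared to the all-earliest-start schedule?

8

Early-start peak: d1:16  d2:16  d3:8  d4:8  d5:0  d6:0  d7:0  d8:0 ⇒ 16.
Leveled (Activity 1@1, Activity 2@1, Activity 3@3, Activity 4@1, Activity 5@5): d1:8  d2:8  d3:8  d4:8  d5:8  d6:8  d7:0  d8:0 ⇒ 8.
Reduction 16 − 8 = 8.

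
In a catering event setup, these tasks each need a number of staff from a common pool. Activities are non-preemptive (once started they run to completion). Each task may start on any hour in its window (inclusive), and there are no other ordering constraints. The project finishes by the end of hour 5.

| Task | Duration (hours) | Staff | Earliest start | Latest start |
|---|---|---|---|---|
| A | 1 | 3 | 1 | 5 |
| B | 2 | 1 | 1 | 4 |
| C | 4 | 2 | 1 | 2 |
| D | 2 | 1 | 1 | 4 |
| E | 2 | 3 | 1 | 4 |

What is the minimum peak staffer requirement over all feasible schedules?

5

Early-start (A@1, B@1, C@1, D@1, E@1) gives peak 10: h1:10  h2:7  h3:2  h4:2  h5:0.
Shift C→2, E→3.
Schedule A@1, B@1, C@2, D@1, E@3: h1:5  h2:4  h3:5  h4:5  h5:2 — peak 5.
Total staffer-hours = 21 over 5 hours ⇒ peak ≥ ⌈21/5⌉ = 5, so 5 is optimal.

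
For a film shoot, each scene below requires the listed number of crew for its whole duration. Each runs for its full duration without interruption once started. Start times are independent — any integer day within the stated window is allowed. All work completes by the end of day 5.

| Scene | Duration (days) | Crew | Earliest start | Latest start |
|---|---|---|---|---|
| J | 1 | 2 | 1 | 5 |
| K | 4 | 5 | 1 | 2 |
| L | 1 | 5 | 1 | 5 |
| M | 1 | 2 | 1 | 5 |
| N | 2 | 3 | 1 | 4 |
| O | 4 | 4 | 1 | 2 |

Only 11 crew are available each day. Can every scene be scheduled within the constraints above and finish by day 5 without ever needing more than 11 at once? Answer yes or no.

no

The minimum achievable peak is 12; 11 < 12, so no feasible schedule stays within the cap.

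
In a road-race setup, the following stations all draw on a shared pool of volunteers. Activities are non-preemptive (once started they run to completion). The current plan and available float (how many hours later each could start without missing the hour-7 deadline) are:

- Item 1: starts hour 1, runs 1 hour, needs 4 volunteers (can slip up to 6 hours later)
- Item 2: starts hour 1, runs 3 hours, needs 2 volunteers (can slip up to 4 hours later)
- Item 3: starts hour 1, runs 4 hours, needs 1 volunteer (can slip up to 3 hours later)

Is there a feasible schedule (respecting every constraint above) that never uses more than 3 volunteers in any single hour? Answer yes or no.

no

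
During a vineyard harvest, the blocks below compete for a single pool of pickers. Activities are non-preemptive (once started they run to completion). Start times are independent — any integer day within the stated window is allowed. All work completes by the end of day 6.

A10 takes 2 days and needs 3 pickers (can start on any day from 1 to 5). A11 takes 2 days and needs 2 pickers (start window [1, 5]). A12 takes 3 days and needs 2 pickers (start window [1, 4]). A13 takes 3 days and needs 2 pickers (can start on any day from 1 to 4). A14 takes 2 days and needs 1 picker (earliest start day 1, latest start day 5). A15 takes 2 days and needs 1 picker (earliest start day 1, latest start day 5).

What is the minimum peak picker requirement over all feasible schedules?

Early-start (A10@1, A11@1, A12@1, A13@1, A14@1, A15@1) gives peak 11: d1:11  d2:11  d3:4  d4:0  d5:0  d6:0.
Shift A12→3, A13→3, A14→3, A15→5.
Schedule A10@1, A11@1, A12@3, A13@3, A14@3, A15@5: d1:5  d2:5  d3:5  d4:5  d5:5  d6:1 — peak 5.
Total picker-days = 26 over 6 days ⇒ peak ≥ ⌈26/6⌉ = 5, so 5 is optimal.

5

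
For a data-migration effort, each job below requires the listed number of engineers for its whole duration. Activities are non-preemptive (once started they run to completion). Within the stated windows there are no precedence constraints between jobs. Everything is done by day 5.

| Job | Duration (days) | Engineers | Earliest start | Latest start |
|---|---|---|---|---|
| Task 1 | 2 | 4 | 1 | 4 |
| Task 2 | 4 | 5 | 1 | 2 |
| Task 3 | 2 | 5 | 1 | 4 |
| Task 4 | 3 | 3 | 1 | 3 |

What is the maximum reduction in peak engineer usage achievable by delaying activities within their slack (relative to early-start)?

Early-start peak: d1:17  d2:17  d3:8  d4:5  d5:0 ⇒ 17.
Leveled (Task 1@1, Task 2@1, Task 3@4, Task 4@1): d1:12  d2:12  d3:8  d4:10  d5:5 ⇒ 12.
Reduction 17 − 12 = 5.

5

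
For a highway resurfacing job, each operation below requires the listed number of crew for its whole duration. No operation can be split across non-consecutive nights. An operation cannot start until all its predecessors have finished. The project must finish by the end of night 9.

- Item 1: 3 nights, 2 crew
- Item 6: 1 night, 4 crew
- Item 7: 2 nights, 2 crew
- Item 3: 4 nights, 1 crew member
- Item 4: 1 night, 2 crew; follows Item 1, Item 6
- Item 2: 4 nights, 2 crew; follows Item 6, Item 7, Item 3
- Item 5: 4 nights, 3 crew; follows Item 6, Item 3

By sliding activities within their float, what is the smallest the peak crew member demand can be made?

5

Early-start (Item 1@1, Item 6@1, Item 7@1, Item 3@1, Item 4@4, Item 2@5, Item 5@5) gives peak 9: n1:9  n2:5  n3:3  n4:3  n5:5  n6:5  n7:5  n8:5  n9:0.
Shift Item 6→4, Item 4→5, Item 5→6.
Schedule Item 1@1, Item 6@4, Item 7@1, Item 3@1, Item 4@5, Item 2@5, Item 5@6: n1:5  n2:5  n3:3  n4:5  n5:4  n6:5  n7:5  n8:5  n9:3 — peak 5.
Total crew member-nights = 40 over 9 nights ⇒ peak ≥ ⌈40/9⌉ = 5, so 5 is optimal.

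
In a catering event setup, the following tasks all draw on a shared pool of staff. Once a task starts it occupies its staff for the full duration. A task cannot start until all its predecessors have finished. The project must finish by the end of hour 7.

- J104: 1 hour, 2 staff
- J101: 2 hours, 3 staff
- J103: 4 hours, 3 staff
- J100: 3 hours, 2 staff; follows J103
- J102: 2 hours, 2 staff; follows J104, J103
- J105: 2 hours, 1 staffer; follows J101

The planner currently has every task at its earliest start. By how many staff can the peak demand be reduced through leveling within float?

2

Early-start peak: h1:8  h2:6  h3:4  h4:4  h5:4  h6:4  h7:2 ⇒ 8.
Leveled (J104@1, J101@2, J103@1, J100@5, J102@5, J105@4): h1:5  h2:6  h3:6  h4:4  h5:5  h6:4  h7:2 ⇒ 6.
Reduction 8 − 6 = 2.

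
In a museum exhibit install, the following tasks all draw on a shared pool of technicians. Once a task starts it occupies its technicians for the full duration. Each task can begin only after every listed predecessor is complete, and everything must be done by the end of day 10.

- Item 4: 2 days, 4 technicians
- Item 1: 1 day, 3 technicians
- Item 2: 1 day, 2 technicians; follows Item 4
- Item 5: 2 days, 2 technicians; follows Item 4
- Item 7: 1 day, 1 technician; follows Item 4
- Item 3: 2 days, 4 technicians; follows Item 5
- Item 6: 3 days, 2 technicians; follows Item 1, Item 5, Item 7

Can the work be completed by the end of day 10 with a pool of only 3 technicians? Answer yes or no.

Total technician-days = 32; over 10 days the average is 32/10 > 3, so some day must exceed 3.

no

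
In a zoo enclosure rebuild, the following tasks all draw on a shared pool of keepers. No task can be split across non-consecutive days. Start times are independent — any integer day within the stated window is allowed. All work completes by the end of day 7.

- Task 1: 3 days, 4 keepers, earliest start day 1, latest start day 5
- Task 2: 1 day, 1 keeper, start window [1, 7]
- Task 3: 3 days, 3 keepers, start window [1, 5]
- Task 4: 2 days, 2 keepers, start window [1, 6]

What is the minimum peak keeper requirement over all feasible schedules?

5

Early-start (Task 1@1, Task 2@1, Task 3@1, Task 4@1) gives peak 10: d1:10  d2:9  d3:7  d4:0  d5:0  d6:0  d7:0.
Shift Task 3→4, Task 4→4.
Schedule Task 1@1, Task 2@1, Task 3@4, Task 4@4: d1:5  d2:4  d3:4  d4:5  d5:5  d6:3  d7:0 — peak 5.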